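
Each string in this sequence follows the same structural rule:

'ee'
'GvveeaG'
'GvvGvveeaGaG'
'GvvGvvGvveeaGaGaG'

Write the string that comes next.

s(k+1) = Gvv·s(k)·aG, so each term gains Gvv as a prefix and aG as a suffix.
One more step from GvvGvvGvveeaGaGaG gives the answer.

GvvGvvGvvGvveeaGaGaGaG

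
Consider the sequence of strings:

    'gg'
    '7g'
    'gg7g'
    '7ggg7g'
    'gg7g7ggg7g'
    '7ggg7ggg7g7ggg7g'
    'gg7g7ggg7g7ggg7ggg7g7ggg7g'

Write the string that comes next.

This is a Fibonacci-style word recurrence s(k) = s(k−2)·s(k−1): e.g. gg·7g = gg7g.
So term 8 is 7ggg7ggg7g7ggg7g·gg7g7ggg7g7ggg7ggg7g7ggg7g.

7ggg7ggg7g7ggg7ggg7g7ggg7g7ggg7ggg7g7ggg7g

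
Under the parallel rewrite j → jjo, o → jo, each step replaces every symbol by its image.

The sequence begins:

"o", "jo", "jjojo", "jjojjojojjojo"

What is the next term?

Rewriting the 13 symbols of jjojjojojjojo one by one yields jjo jjo jo jjo jjo jo jjo jo jjo jjo jo jjo jo; concatenated:

jjojjojojjojjojojjojojjojjojojjojo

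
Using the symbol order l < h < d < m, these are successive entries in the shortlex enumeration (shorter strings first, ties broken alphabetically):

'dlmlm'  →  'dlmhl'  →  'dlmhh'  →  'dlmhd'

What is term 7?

Advancing 3 positions from dlmhd through dlmhd → dlmhm → dlmdl reaches term 7.

dlmdh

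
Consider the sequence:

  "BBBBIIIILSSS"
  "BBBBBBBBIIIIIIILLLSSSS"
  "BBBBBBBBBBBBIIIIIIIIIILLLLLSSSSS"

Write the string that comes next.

The n-th term is 4n B's then 3n+1 I's then 2n-1 L's then n+2 S's (n = 1, 2, …).
For the next term, n = 4, so the run lengths are 16, 13, 7, 6.

BBBBBBBBBBBBBBBBIIIIIIIIIIIIILLLLLLLSSSSSS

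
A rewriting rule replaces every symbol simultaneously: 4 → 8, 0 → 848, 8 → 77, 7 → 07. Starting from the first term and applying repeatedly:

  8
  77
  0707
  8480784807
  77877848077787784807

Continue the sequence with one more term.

0707770707778778480707077707077787784807

Applying the rule to each of the 20 symbols of 77877848077787784807 gives the pieces 07 07 77 07 07 77 8 77 848 07 07 07 77 07 07 77 8 77 848 07, which concatenate to the answer.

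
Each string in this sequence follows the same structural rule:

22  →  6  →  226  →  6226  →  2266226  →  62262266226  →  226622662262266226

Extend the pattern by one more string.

62262266226226622662262266226

This is a Fibonacci-style word recurrence s(k) = s(k−2)·s(k−1): e.g. 22·6 = 226.
The next term joins 62262266226 and 226622662262266226.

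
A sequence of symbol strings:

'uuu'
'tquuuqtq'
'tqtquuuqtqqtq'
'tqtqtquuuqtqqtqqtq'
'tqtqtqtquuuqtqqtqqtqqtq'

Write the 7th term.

Each term wraps the previous one in tq on the left and qtq on the right.
From tqtqtqtquuuqtqqtqqtqqtq, 2 further steps: tqtqtqtquuuqtqqtqqtqqtq → tqtqtqtqtquuuqtqqtqqtqqtqqtq → (answer).

tqtqtqtqtqtquuuqtqqtqqtqqtqqtqqtq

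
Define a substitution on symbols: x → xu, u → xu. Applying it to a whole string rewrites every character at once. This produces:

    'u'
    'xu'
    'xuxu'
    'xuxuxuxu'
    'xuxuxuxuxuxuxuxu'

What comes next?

xuxuxuxuxuxuxuxuxuxuxuxuxuxuxuxu

Applying the rule to each of the 16 symbols of xuxuxuxuxuxuxuxu gives the pieces xu xu xu xu xu xu xu xu xu xu xu xu xu xu xu xu, which concatenate to the answer.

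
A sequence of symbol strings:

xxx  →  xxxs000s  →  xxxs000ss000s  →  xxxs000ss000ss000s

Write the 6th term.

xxxs000ss000ss000ss000ss000s

Each term is the previous one with s000s appended.
From xxxs000ss000ss000s, 2 further steps: xxxs000ss000ss000s → xxxs000ss000ss000ss000s → (answer).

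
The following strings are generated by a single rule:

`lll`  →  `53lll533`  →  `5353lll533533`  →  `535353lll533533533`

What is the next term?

Every step adds 53 to the front and 533 to the end of the previous string.
Applying this once more to 535353lll533533533:

53535353lll533533533533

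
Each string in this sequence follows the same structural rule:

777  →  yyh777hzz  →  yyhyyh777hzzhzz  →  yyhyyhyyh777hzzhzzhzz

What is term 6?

Every step adds yyh to the front and hzz to the end of the previous string.
From yyhyyhyyh777hzzhzzhzz, 2 further steps: yyhyyhyyh777hzzhzzhzz → yyhyyhyyhyyh777hzzhzzhzzhzz → (answer).

yyhyyhyyhyyhyyh777hzzhzzhzzhzzhzz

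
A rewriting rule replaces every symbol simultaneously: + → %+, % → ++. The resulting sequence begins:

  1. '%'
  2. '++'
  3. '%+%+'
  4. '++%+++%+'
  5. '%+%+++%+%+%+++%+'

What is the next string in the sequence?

++%+++%+%+%+++%+++%+++%+%+%+++%+

Applying the rule to each of the 16 symbols of %+%+++%+%+%+++%+ gives the pieces ++ %+ ++ %+ %+ %+ ++ %+ ++ %+ ++ %+ %+ %+ ++ %+, which concatenate to the answer.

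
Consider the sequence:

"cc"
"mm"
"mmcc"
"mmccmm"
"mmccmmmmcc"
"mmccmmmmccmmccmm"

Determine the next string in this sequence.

mmccmmmmccmmccmmmmccmmmmcc

Each term (from the third on) is the previous term followed by the one before it: term 3 = mm·cc = mmcc.
The next term joins mmccmmmmccmmccmm and mmccmmmmcc.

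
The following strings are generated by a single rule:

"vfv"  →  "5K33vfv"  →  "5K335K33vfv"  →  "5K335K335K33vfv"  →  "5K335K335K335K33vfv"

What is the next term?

5K335K335K335K335K33vfv

Each term is the previous one with 5K33 prepended.
One more step from 5K335K335K335K33vfv gives the answer.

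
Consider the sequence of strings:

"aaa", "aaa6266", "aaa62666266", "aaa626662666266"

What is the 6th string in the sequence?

aaa62666266626662666266

Each term is the previous one with 6266 appended.
From aaa626662666266, 2 further steps: aaa626662666266 → aaa6266626662666266 → (answer).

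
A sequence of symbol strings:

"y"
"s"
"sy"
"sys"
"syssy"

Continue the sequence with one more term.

Each term (from the third on) is the previous term followed by the one before it: term 3 = s·y = sy.
Continuing: syssy · sys gives term 6.

syssysys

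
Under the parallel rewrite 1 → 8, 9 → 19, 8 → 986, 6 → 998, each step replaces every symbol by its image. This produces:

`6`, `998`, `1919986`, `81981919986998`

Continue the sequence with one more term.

φ(81981919986998) expands symbol-by-symbol to 986 8 19 986 8 19 8 19 19 986 998 19 19 986; joining the 14 pieces gives the next term.

986819986819819199869981919986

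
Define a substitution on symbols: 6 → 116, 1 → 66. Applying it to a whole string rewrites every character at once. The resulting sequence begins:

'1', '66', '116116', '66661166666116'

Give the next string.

11611611611666661161161161161166666116

φ(66661166666116) expands symbol-by-symbol to 116 116 116 116 66 66 116 116 116 116 116 66 66 116; joining the 14 pieces gives the next term.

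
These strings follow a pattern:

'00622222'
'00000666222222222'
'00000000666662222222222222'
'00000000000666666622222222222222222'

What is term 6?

00000000000000000666666666662222222222222222222222222

Each string has the form 0^{3n-1} 6^{2n-1} 2^{4n+1} (n = 1, 2, …).
At n = 6 the blocks have lengths 17, 11, 25.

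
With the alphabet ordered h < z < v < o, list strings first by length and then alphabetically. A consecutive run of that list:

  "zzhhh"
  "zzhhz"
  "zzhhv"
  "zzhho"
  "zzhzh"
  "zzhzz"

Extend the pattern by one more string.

zzhzv

Treat zzhzz as a base-4 numeral over the given alphabet and add one, carrying through any trailing o's.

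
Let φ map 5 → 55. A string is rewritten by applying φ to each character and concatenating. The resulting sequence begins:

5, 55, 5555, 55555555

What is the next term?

5555555555555555

Apply φ to 55555555 symbol by symbol: 5→55, 5→55, 5→55, 5→55, 5→55, 5→55, 5→55, 5→55; joined: 55 55 55 55 55 55 55 55.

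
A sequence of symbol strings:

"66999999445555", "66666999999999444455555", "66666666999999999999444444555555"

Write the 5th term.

66666666666666999999999999999999444444444455555555

Reading off run lengths: 6 runs 2, 5, 8; 9 runs 6, 9, 12; 4 runs 2, 4, 6; 5 runs 4, 5, 6 — each is linear in n (n = 1, 2, …).
At n = 5 the blocks have lengths 14, 18, 10, 8.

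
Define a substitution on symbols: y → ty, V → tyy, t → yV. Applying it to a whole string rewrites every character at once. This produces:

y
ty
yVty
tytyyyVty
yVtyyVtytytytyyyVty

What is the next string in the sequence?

φ(yVtyyVtytytytyyyVty) expands symbol-by-symbol to ty tyy yV ty ty tyy yV ty yV ty yV ty yV ty ty ty tyy yV ty; joining the 19 pieces gives the next term.

tytyyyVtytytyyyVtyyVtyyVtyyVtytytytyyyVty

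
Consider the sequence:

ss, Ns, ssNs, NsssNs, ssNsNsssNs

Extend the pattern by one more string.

From term 3 onward, concatenate the second-to-last term with the last: ss·Ns = ssNs, Ns·ssNs = NsssNs, …
The next term joins NsssNs and ssNsNsssNs.

NsssNsssNsNsssNs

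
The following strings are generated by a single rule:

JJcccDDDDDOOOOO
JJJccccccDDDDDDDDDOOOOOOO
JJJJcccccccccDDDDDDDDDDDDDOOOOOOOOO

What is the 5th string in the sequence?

JJJJJJcccccccccccccccDDDDDDDDDDDDDDDDDDDDDOOOOOOOOOOOOO

The n-th term is n+1 J's then 3n c's then 4n+1 D's then 2n+3 O's (n = 1, 2, …).
For term 5, n = 5, so the run lengths are 6, 15, 21, 13.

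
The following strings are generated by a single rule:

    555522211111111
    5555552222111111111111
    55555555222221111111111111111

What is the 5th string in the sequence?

5555555555552222222111111111111111111111111

The n-th term is 2n 5's then n+1 2's then 4n 1's, where the shown terms are n = 2, 3, 4.
Setting n = 6 gives 12, 7, 24 characters in each block.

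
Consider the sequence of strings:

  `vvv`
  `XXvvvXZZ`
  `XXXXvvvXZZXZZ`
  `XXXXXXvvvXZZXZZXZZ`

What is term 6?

Every step adds XX to the front and XZZ to the end of the previous string.
From XXXXXXvvvXZZXZZXZZ, 2 further steps: XXXXXXvvvXZZXZZXZZ → XXXXXXXXvvvXZZXZZXZZXZZ → (answer).

XXXXXXXXXXvvvXZZXZZXZZXZZXZZ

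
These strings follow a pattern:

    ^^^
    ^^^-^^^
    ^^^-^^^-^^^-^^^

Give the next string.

s(k+1) = s(k)·-·s(k) — each term doubles the last with '-' between the halves.
Doubling ^^^-^^^-^^^-^^^ with '-' between the halves:

^^^-^^^-^^^-^^^-^^^-^^^-^^^-^^^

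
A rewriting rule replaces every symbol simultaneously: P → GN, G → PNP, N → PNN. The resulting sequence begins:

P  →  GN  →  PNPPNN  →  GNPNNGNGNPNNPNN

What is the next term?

Applying the rule to each of the 15 symbols of GNPNNGNGNPNNPNN gives the pieces PNP PNN GN PNN PNN PNP PNN PNP PNN GN PNN PNN GN PNN PNN, which concatenate to the answer.

PNPPNNGNPNNPNNPNPPNNPNPPNNGNPNNPNNGNPNNPNN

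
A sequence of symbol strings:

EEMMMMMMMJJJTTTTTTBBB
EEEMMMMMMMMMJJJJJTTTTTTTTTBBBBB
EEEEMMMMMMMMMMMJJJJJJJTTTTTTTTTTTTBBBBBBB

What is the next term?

Each string has the form E^{n} M^{2n+3} J^{2n-1} T^{3n} B^{2n-1}, where the shown terms are n = 2, 3, 4.
At n = 5 the blocks have lengths 5, 13, 9, 15, 9.

EEEEEMMMMMMMMMMMMMJJJJJJJJJTTTTTTTTTTTTTTTBBBBBBBBB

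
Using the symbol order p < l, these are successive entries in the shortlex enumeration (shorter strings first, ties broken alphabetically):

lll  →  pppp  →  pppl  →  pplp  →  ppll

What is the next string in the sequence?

plpp

Find the rightmost character of ppll below l, bump it to the next letter, and reset everything to its right to p.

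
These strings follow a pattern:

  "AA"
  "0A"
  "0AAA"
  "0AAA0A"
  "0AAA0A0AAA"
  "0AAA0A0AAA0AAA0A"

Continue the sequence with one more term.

From term 3 onward, concatenate the last term with the second-to-last: 0A·AA = 0AAA, 0AAA·0A = 0AAA0A, …
So term 7 is 0AAA0A0AAA0AAA0A·0AAA0A0AAA.

0AAA0A0AAA0AAA0A0AAA0A0AAA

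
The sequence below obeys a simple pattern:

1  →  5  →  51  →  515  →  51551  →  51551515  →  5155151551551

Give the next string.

515515155155151551515

From term 3 onward, concatenate the last term with the second-to-last: 5·1 = 51, 51·5 = 515, …
Continuing: 5155151551551 · 51551515 gives term 8.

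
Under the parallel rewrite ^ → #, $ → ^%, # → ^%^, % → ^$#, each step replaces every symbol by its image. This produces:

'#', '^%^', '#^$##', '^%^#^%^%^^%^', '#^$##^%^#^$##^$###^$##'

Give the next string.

Replace each of the 22 characters of #^$##^%^#^$##^$###^$## in place — ^%^ # ^% ^%^ ^%^ # ^$# # ^%^ # ^% ^%^ ^%^ # ^% ^%^ ^%^ ^%^ # ^% ^%^ ^%^ — and concatenate.

^%^#^%^%^^%^#^$##^%^#^%^%^^%^#^%^%^^%^^%^#^%^%^^%^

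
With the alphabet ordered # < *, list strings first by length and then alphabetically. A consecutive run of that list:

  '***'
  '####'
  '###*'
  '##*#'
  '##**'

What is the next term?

Find the rightmost character of ##** below *, bump it to the next letter, and reset everything to its right to #.

#*##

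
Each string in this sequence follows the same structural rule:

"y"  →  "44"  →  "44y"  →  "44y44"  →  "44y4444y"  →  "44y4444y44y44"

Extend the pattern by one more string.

44y4444y44y4444y4444y

From term 3 onward, concatenate the last term with the second-to-last: 44·y = 44y, 44y·44 = 44y44, …
So term 7 is 44y4444y44y44·44y4444y.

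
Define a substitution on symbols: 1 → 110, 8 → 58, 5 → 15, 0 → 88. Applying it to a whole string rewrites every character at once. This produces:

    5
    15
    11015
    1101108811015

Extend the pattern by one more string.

110110881101108858581101108811015

Replace each of the 13 characters of 1101108811015 in place — 110 110 88 110 110 88 58 58 110 110 88 110 15 — and concatenate.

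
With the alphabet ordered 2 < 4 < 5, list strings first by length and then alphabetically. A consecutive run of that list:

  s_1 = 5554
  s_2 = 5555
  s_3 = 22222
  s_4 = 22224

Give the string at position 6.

22242

Stepping forward 2 times from 22224: 22224 → 22225, then the target.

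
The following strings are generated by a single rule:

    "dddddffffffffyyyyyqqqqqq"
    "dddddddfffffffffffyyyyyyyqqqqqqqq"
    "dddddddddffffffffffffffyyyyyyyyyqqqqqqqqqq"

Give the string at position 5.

dddddddddddddffffffffffffffffffffyyyyyyyyyyyyyqqqqqqqqqqqqqq

The n-th term is 2n+1 d's then 3n+2 f's then 2n+1 y's then 2n+2 q's, where the shown terms are n = 2, 3, 4.
For term 5, n = 6, so the run lengths are 13, 20, 13, 14.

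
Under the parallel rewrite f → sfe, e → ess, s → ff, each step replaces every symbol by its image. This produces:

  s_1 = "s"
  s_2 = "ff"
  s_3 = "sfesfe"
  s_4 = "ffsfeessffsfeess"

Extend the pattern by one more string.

Rewriting the 16 symbols of ffsfeessffsfeess one by one yields sfe sfe ff sfe ess ess ff ff sfe sfe ff sfe ess ess ff ff; concatenated:

sfesfeffsfeessessffffsfesfeffsfeessessffff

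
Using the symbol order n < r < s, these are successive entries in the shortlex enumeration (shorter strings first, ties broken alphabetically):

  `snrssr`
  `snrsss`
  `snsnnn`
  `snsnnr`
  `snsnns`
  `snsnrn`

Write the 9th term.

snsnsn

Stepping forward 3 times from snsnrn: snsnrn → snsnrr → snsnrs, then the target.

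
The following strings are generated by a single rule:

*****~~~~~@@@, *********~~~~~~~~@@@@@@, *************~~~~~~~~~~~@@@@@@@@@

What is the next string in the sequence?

The n-th term is 4n+1 *'s then 3n+2 ~'s then 3n @'s (n = 1, 2, …).
Setting n = 4 gives 17, 14, 12 characters in each block.

*****************~~~~~~~~~~~~~~@@@@@@@@@@@@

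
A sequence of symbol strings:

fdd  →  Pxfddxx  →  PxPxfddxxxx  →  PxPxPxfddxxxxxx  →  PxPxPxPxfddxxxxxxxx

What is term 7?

PxPxPxPxPxPxfddxxxxxxxxxxxx

Every step adds Px to the front and xx to the end of the previous string.
From PxPxPxPxfddxxxxxxxx, 2 further steps: PxPxPxPxfddxxxxxxxx → PxPxPxPxPxfddxxxxxxxxxx → (answer).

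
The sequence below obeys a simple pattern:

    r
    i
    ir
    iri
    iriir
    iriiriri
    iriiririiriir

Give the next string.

Each term (from the third on) is the previous term followed by the one before it: term 3 = i·r = ir.
So term 8 is iriiririiriir·iriiriri.

iriiririiriiririiriri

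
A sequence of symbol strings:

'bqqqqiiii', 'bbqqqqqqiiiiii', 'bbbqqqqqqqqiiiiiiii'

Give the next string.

bbbbqqqqqqqqqqiiiiiiiiii

Reading off run lengths: b runs 1, 2, 3; q runs 4, 6, 8; i runs 4, 6, 8 — each is linear in n, where the shown terms are n = 2, 3, 4.
Setting n = 5 gives 4, 10, 10 characters in each block.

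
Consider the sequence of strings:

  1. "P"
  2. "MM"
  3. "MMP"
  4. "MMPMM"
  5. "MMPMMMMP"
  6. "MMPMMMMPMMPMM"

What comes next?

This is a Fibonacci-style word recurrence s(k) = s(k−1)·s(k−2): e.g. MM·P = MMP.
The next term joins MMPMMMMPMMPMM and MMPMMMMP.

MMPMMMMPMMPMMMMPMMMMP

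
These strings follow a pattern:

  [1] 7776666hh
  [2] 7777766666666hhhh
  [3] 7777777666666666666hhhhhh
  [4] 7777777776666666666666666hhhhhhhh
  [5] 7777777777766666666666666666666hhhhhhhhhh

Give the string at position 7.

7777777777777776666666666666666666666666666hhhhhhhhhhhhhh

Term n consists of 2n+1 7's, followed by 4n 6's, followed by 2n h's (n = 1, 2, …).
Setting n = 7 gives 15, 28, 14 characters in each block.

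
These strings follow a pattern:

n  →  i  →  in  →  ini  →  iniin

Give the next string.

iniinini

From term 3 onward, concatenate the last term with the second-to-last: i·n = in, in·i = ini, …
So term 6 is iniin·ini.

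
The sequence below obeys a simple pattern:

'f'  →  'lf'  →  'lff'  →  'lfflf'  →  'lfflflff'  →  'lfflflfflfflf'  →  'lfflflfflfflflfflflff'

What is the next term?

Each term (from the third on) is the previous term followed by the one before it: term 3 = lf·f = lff.
So term 8 is lfflflfflfflflfflflff·lfflflfflfflf.

lfflflfflfflflfflflfflfflflfflfflf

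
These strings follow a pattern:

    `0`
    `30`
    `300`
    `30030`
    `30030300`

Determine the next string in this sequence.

3003030030030

This is a Fibonacci-style word recurrence s(k) = s(k−1)·s(k−2): e.g. 30·0 = 300.
The next term joins 30030300 and 30030.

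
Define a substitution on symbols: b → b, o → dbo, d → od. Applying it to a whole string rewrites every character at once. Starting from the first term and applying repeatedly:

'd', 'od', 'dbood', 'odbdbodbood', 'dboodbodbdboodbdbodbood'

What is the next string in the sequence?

Rewriting the 23 symbols of dboodbodbdboodbdbodbood one by one yields od b dbo dbo od b dbo od b od b dbo dbo od b od b dbo od b dbo dbo od; concatenated:

odbdbodboodbdboodbodbdbodboodbodbdboodbdbodbood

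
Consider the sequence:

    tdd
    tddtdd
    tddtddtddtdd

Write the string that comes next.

Each string is two copies of the previous one concatenated.
Doubling tddtddtddtdd:

tddtddtddtddtddtddtddtdd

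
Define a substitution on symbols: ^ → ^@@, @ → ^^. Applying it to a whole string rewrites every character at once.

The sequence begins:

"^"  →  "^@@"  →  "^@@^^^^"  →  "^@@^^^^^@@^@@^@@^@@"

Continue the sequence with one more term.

Rewriting the 19 symbols of ^@@^^^^^@@^@@^@@^@@ one by one yields ^@@ ^^ ^^ ^@@ ^@@ ^@@ ^@@ ^@@ ^^ ^^ ^@@ ^^ ^^ ^@@ ^^ ^^ ^@@ ^^ ^^; concatenated:

^@@^^^^^@@^@@^@@^@@^@@^^^^^@@^^^^^@@^^^^^@@^^^^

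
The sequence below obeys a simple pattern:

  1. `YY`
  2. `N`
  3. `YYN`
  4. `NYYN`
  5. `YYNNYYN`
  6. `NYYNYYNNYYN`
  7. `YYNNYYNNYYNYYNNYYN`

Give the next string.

Each term (from the third on) is the two preceding terms concatenated in order: term 3 = YY·N = YYN.
Continuing: NYYNYYNNYYN · YYNNYYNNYYNYYNNYYN gives term 8.

NYYNYYNNYYNYYNNYYNNYYNYYNNYYN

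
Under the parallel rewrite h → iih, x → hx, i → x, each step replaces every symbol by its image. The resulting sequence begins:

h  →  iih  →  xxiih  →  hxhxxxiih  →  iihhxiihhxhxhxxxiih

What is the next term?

xxiihiihhxxxiihiihhxiihhxiihhxhxhxxxiih

φ(iihhxiihhxhxhxxxiih) expands symbol-by-symbol to x x iih iih hx x x iih iih hx iih hx iih hx hx hx x x iih; joining the 19 pieces gives the next term.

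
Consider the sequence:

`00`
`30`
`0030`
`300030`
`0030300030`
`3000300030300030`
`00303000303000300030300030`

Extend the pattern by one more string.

300030003030003000303000303000300030300030

This is a Fibonacci-style word recurrence s(k) = s(k−2)·s(k−1): e.g. 00·30 = 0030.
So term 8 is 3000300030300030·00303000303000300030300030.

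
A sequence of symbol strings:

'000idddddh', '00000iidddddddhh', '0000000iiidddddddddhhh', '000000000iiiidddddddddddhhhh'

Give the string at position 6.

0000000000000iiiiiidddddddddddddddhhhhhh

The n-th term is 2n+1 0's then n i's then 2n+3 d's then n h's (n = 1, 2, …).
Setting n = 6 gives 13, 6, 15, 6 characters in each block.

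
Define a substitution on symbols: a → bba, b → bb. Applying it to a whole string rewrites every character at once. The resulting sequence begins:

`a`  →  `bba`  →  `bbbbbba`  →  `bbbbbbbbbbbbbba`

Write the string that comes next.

bbbbbbbbbbbbbbbbbbbbbbbbbbbbbba

Applying the rule to each of the 15 symbols of bbbbbbbbbbbbbba gives the pieces bb bb bb bb bb bb bb bb bb bb bb bb bb bb bba, which concatenate to the answer.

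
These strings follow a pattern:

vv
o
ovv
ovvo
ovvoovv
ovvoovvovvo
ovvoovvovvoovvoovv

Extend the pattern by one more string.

ovvoovvovvoovvoovvovvoovvovvo

Each term (from the third on) is the previous term followed by the one before it: term 3 = o·vv = ovv.
So term 8 is ovvoovvovvoovvoovv·ovvoovvovvo.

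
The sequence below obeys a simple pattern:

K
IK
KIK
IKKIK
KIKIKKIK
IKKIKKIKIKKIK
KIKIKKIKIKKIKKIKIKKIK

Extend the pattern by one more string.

IKKIKKIKIKKIKKIKIKKIKIKKIKKIKIKKIK

This is a Fibonacci-style word recurrence s(k) = s(k−2)·s(k−1): e.g. K·IK = KIK.
So term 8 is IKKIKKIKIKKIK·KIKIKKIKIKKIKKIKIKKIK.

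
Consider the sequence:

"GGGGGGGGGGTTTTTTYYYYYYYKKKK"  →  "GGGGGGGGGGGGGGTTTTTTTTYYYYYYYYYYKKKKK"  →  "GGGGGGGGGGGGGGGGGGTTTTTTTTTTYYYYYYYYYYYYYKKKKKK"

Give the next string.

GGGGGGGGGGGGGGGGGGGGGGTTTTTTTTTTTTYYYYYYYYYYYYYYYYKKKKKKK

Each string has the form G^{4n+2} T^{2n+2} Y^{3n+1} K^{n+2}, where the shown terms are n = 2, 3, 4.
At n = 5 the blocks have lengths 22, 12, 16, 7.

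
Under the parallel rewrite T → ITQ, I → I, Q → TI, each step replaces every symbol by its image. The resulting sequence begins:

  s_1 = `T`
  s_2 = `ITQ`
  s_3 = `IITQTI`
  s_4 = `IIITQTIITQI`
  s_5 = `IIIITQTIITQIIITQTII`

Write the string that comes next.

Applying the rule to each of the 19 symbols of IIIITQTIITQIIITQTII gives the pieces I I I I ITQ TI ITQ I I ITQ TI I I I ITQ TI ITQ I I, which concatenate to the answer.

IIIIITQTIITQIIITQTIIIIITQTIITQII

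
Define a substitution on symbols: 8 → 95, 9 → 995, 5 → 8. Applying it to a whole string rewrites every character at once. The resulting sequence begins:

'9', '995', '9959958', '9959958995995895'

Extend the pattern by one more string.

Applying the rule to each of the 16 symbols of 9959958995995895 gives the pieces 995 995 8 995 995 8 95 995 995 8 995 995 8 95 995 8, which concatenate to the answer.

995995899599589599599589959958959958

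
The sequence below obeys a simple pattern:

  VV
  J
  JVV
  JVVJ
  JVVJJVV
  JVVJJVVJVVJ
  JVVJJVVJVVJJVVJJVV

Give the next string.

JVVJJVVJVVJJVVJJVVJVVJJVVJVVJ

This is a Fibonacci-style word recurrence s(k) = s(k−1)·s(k−2): e.g. J·VV = JVV.
Continuing: JVVJJVVJVVJJVVJJVV · JVVJJVVJVVJ gives term 8.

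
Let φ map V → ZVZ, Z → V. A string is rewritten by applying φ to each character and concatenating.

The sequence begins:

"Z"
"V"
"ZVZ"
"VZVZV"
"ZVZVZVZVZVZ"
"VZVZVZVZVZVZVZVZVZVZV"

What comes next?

Rewriting the 21 symbols of VZVZVZVZVZVZVZVZVZVZV one by one yields ZVZ V ZVZ V ZVZ V ZVZ V ZVZ V ZVZ V ZVZ V ZVZ V ZVZ V ZVZ V ZVZ; concatenated:

ZVZVZVZVZVZVZVZVZVZVZVZVZVZVZVZVZVZVZVZVZVZ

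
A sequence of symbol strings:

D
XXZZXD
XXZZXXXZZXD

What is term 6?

XXZZXXXZZXXXZZXXXZZXXXZZXD

Each term is the previous one with XXZZX prepended.
From XXZZXXXZZXD, 3 further steps: XXZZXXXZZXD → XXZZXXXZZXXXZZXD → XXZZXXXZZXXXZZXXXZZXD → (answer).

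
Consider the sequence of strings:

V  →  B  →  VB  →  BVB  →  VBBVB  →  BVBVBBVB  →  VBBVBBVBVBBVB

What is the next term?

BVBVBBVBVBBVBBVBVBBVB

This is a Fibonacci-style word recurrence s(k) = s(k−2)·s(k−1): e.g. V·B = VB.
Continuing: BVBVBBVB · VBBVBBVBVBBVB gives term 8.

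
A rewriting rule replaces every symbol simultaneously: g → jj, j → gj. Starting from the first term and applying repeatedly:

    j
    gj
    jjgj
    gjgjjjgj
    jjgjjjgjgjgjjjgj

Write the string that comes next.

Applying the rule to each of the 16 symbols of jjgjjjgjgjgjjjgj gives the pieces gj gj jj gj gj gj jj gj jj gj jj gj gj gj jj gj, which concatenate to the answer.

gjgjjjgjgjgjjjgjjjgjjjgjgjgjjjgj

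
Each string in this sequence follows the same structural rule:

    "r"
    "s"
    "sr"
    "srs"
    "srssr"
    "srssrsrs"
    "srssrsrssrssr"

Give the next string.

Each term (from the third on) is the previous term followed by the one before it: term 3 = s·r = sr.
Continuing: srssrsrssrssr · srssrsrs gives term 8.

srssrsrssrssrsrssrsrs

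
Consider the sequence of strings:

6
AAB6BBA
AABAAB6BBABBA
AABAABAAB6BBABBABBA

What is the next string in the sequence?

AABAABAABAAB6BBABBABBABBA

s(k+1) = AAB·s(k)·BBA, so each term gains AAB as a prefix and BBA as a suffix.
So the next term is AAB·AABAABAAB6BBABBABBA·BBA.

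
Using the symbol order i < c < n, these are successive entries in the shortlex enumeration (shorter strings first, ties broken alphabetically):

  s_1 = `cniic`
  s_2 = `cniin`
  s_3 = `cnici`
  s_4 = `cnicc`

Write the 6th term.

Continuing the enumeration 2 steps past cnicc: cnicc → cnicn → (answer).

cnini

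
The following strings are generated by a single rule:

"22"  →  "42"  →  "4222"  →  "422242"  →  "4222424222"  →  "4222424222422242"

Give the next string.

42224242224222424222424222

Each term (from the third on) is the previous term followed by the one before it: term 3 = 42·22 = 4222.
Continuing: 4222424222422242 · 4222424222 gives term 7.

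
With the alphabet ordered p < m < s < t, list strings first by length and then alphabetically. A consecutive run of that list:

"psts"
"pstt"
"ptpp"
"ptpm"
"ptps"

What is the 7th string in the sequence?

ptmp

Stepping forward 2 times from ptps: ptps → ptpt, then the target.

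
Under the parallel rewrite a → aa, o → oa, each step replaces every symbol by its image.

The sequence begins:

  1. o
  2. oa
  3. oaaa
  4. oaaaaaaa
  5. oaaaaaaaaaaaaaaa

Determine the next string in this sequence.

oaaaaaaaaaaaaaaaaaaaaaaaaaaaaaaa

Applying the rule to each of the 16 symbols of oaaaaaaaaaaaaaaa gives the pieces oa aa aa aa aa aa aa aa aa aa aa aa aa aa aa aa, which concatenate to the answer.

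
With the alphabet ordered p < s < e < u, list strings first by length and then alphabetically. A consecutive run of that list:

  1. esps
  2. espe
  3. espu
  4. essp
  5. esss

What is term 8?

Continuing the enumeration 3 steps past esss: esss → esse → essu → (answer).

esep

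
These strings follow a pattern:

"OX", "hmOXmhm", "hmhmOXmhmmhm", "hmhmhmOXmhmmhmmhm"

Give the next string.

hmhmhmhmOXmhmmhmmhmmhm

Every step adds hm to the front and mhm to the end of the previous string.
So the next term is hm·hmhmhmOXmhmmhmmhm·mhm.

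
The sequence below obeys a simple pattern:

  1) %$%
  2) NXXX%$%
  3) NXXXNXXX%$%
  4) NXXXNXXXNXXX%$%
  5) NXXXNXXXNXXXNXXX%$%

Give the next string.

NXXXNXXXNXXXNXXXNXXX%$%

Every step adds NXXX at the front: s(k+1) = NXXX·s(k).
One more step from NXXXNXXXNXXXNXXX%$% gives the answer.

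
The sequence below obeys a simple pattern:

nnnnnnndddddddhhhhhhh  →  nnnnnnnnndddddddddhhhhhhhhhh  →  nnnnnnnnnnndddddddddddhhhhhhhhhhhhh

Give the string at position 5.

nnnnnnnnnnnnnnndddddddddddddddhhhhhhhhhhhhhhhhhhh

Term n consists of 2n+3 n's, followed by 2n+3 d's, followed by 3n+1 h's, where the shown terms are n = 2, 3, 4.
At n = 6 the blocks have lengths 15, 15, 19.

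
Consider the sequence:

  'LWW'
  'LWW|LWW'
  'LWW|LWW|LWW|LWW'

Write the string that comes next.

Each string is two copies of the previous one joined by '|'.
Doubling LWW|LWW|LWW|LWW with '|' between the halves:

LWW|LWW|LWW|LWW|LWW|LWW|LWW|LWW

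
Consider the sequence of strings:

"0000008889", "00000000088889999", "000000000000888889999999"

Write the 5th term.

00000000000000000088888889999999999999

Reading off run lengths: 0 runs 6, 9, 12; 8 runs 3, 4, 5; 9 runs 1, 4, 7 — each is linear in n (n = 1, 2, …).
Setting n = 5 gives 18, 7, 13 characters in each block.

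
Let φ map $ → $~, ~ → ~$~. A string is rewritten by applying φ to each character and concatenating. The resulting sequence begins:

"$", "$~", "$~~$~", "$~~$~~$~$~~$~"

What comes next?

Rewriting the 13 symbols of $~~$~~$~$~~$~ one by one yields $~ ~$~ ~$~ $~ ~$~ ~$~ $~ ~$~ $~ ~$~ ~$~ $~ ~$~; concatenated:

$~~$~~$~$~~$~~$~$~~$~$~~$~~$~$~~$~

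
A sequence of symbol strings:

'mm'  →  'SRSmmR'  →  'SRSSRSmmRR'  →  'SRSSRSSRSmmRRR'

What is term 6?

s(k+1) = SRS·s(k)·R, so each term gains SRS as a prefix and R as a suffix.
From SRSSRSSRSmmRRR, 2 further steps: SRSSRSSRSmmRRR → SRSSRSSRSSRSmmRRRR → (answer).

SRSSRSSRSSRSSRSmmRRRRR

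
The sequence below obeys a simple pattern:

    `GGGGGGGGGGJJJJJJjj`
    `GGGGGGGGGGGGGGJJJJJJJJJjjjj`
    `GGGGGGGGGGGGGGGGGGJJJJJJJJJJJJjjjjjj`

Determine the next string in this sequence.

GGGGGGGGGGGGGGGGGGGGGGJJJJJJJJJJJJJJJjjjjjjjj

Reading off run lengths: G runs 10, 14, 18; J runs 6, 9, 12; j runs 2, 4, 6 — each is linear in n, where the shown terms are n = 2, 3, 4.
At n = 5 the blocks have lengths 22, 15, 8.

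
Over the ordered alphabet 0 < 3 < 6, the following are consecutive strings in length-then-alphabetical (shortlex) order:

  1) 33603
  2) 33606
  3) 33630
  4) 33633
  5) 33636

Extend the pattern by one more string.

33660

Treat 33636 as a base-3 numeral over the given alphabet and add one, carrying through any trailing 6's.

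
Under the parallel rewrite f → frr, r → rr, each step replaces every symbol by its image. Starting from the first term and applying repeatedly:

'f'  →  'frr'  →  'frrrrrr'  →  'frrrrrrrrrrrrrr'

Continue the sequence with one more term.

Replace each of the 15 characters of frrrrrrrrrrrrrr in place — frr rr rr rr rr rr rr rr rr rr rr rr rr rr rr — and concatenate.

frrrrrrrrrrrrrrrrrrrrrrrrrrrrrr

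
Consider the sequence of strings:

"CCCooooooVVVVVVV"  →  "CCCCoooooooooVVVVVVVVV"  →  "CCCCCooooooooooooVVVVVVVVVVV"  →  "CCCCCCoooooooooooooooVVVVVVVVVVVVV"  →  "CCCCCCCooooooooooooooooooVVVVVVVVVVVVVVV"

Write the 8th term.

Term n consists of n+1 C's, followed by 3n o's, followed by 2n+3 V's, where the shown terms are n = 2, 3, 4, 5, 6.
Setting n = 9 gives 10, 27, 21 characters in each block.

CCCCCCCCCCoooooooooooooooooooooooooooVVVVVVVVVVVVVVVVVVVVV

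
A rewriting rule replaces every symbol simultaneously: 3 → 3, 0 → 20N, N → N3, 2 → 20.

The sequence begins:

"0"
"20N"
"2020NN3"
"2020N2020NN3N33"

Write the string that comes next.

Rewriting the 15 symbols of 2020N2020NN3N33 one by one yields 20 20N 20 20N N3 20 20N 20 20N N3 N3 3 N3 3 3; concatenated:

2020N2020NN32020N2020NN3N33N333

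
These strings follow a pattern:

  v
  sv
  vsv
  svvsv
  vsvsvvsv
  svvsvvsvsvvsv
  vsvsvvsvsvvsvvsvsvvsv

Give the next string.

svvsvvsvsvvsvvsvsvvsvsvvsvvsvsvvsv

From term 3 onward, concatenate the second-to-last term with the last: v·sv = vsv, sv·vsv = svvsv, …
So term 8 is svvsvvsvsvvsv·vsvsvvsvsvvsvvsvsvvsv.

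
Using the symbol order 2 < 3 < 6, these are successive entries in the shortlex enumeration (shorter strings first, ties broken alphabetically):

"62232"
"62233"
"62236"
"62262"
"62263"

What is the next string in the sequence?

62266

The successor of 62263 increments the rightmost position that isn't already 6 and resets every position after it to 2.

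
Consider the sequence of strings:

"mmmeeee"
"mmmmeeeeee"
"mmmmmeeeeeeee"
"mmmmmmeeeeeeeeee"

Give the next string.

mmmmmmmeeeeeeeeeeee

Each string has the form m^{n+1} e^{2n}, where the shown terms are n = 2, 3, 4, 5.
For the next term, n = 6, so the run lengths are 7, 12.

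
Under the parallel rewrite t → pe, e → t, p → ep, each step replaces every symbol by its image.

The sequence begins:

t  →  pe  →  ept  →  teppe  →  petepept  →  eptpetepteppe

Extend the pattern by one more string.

Rewriting the 13 symbols of eptpetepteppe one by one yields t ep pe ep t pe t ep pe t ep ep t; concatenated:

teppeeptpeteppetepept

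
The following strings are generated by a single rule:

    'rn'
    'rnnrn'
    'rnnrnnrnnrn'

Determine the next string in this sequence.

rnnrnnrnnrnnrnnrnnrnnrn

Every step duplicates the string with 'n' between the halves.
So the next term is two copies of rnnrnnrnnrn with 'n' between the halves.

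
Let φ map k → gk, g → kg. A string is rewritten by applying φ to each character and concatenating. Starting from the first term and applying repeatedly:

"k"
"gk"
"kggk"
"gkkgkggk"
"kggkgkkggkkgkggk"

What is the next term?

Rewriting the 16 symbols of kggkgkkggkkgkggk one by one yields gk kg kg gk kg gk gk kg kg gk gk kg gk kg kg gk; concatenated:

gkkgkggkkggkgkkgkggkgkkggkkgkggk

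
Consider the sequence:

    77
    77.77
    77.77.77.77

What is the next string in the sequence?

77.77.77.77.77.77.77.77

s(k+1) = s(k)·.·s(k) — each term doubles the last with '.' between the halves.
So the next term is two copies of 77.77.77.77 with '.' between the halves.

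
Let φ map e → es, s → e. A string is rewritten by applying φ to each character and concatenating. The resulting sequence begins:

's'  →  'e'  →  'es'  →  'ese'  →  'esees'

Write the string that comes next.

Rewriting each symbol of esees: e→es, s→e, e→es, e→es, s→e, which concatenates to es e es es e.

eseesese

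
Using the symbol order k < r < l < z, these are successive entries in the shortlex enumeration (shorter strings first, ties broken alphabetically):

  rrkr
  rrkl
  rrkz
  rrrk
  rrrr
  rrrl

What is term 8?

Advancing 2 positions from rrrl through rrrl → rrrz reaches term 8.

rrlk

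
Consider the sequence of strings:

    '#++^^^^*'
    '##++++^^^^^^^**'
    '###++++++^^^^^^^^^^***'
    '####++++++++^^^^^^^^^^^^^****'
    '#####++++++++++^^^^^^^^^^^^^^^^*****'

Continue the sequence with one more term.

The n-th term is n #'s then 2n +'s then 3n+1 ^'s then n *'s (n = 1, 2, …).
At n = 6 the blocks have lengths 6, 12, 19, 6.

######++++++++++++^^^^^^^^^^^^^^^^^^^******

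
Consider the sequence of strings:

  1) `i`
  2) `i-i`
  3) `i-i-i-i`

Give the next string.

s(k+1) = s(k)·-·s(k) — each term doubles the last with '-' between the halves.
One more doubling of i-i-i-i gives the answer.

i-i-i-i-i-i-i-i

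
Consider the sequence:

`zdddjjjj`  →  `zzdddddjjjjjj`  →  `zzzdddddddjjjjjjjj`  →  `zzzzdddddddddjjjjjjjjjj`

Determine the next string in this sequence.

The n-th term is n-1 z's then 2n-1 d's then 2n j's, where the shown terms are n = 2, 3, 4, 5.
At n = 6 the blocks have lengths 5, 11, 12.

zzzzzdddddddddddjjjjjjjjjjjj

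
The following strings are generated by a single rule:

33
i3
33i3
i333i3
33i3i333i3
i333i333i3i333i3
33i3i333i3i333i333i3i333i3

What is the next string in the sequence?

i333i333i3i333i333i3i333i3i333i333i3i333i3

Each term (from the third on) is the two preceding terms concatenated in order: term 3 = 33·i3 = 33i3.
Continuing: i333i333i3i333i3 · 33i3i333i3i333i333i3i333i3 gives term 8.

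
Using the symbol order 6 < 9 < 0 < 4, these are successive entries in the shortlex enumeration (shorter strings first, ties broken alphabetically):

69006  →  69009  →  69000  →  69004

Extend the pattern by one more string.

The successor of 69004 increments the rightmost position that isn't already 4 and resets every position after it to 6.

69046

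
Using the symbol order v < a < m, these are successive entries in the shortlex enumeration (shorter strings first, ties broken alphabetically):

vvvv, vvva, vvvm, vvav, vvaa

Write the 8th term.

Stepping forward 3 times from vvaa: vvaa → vvam → vvmv, then the target.

vvma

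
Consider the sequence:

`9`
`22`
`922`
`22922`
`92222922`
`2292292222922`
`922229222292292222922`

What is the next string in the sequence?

This is a Fibonacci-style word recurrence s(k) = s(k−2)·s(k−1): e.g. 9·22 = 922.
The next term joins 2292292222922 and 922229222292292222922.

2292292222922922229222292292222922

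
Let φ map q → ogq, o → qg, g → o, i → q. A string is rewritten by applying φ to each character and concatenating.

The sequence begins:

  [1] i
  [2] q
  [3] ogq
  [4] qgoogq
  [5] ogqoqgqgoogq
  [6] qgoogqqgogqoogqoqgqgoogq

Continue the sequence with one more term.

Rewriting the 24 symbols of qgoogqqgogqoogqoqgqgoogq one by one yields ogq o qg qg o ogq ogq o qg o ogq qg qg o ogq qg ogq o ogq o qg qg o ogq; concatenated:

ogqoqgqgoogqogqoqgoogqqgqgoogqqgogqoogqoqgqgoogq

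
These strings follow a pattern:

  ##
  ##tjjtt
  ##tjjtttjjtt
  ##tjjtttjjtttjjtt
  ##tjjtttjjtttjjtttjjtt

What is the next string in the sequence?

Every step adds tjjtt to the end: s(k+1) = s(k)·tjjtt.
Applying this once more to ##tjjtttjjtttjjtttjjtt:

##tjjtttjjtttjjtttjjtttjjtt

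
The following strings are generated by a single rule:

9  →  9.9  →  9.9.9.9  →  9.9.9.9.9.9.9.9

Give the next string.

s(k+1) = s(k)·.·s(k) — each term doubles the last with '.' between the halves.
Doubling 9.9.9.9.9.9.9.9 with '.' between the halves:

9.9.9.9.9.9.9.9.9.9.9.9.9.9.9.9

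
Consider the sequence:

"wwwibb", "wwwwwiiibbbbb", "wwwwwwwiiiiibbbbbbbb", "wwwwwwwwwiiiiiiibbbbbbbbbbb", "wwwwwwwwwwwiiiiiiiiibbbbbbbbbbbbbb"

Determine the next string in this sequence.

Reading off run lengths: w runs 3, 5, 7, 9, 11; i runs 1, 3, 5, 7, 9; b runs 2, 5, 8, 11, 14 — each is linear in n (n = 1, 2, …).
Setting n = 6 gives 13, 11, 17 characters in each block.

wwwwwwwwwwwwwiiiiiiiiiiibbbbbbbbbbbbbbbbb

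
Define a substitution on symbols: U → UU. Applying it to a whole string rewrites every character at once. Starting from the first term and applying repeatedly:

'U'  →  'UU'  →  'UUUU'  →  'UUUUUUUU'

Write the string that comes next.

Rewriting each symbol of UUUUUUUU: U→UU, U→UU, U→UU, U→UU, U→UU, U→UU, U→UU, U→UU, which concatenates to UU UU UU UU UU UU UU UU.

UUUUUUUUUUUUUUUU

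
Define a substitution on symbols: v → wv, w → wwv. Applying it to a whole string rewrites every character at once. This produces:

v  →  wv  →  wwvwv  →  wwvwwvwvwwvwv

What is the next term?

Rewriting the 13 symbols of wwvwwvwvwwvwv one by one yields wwv wwv wv wwv wwv wv wwv wv wwv wwv wv wwv wv; concatenated:

wwvwwvwvwwvwwvwvwwvwvwwvwwvwvwwvwv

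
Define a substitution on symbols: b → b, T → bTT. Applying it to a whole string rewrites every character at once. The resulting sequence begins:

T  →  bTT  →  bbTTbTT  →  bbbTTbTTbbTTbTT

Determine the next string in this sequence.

bbbbTTbTTbbTTbTTbbbTTbTTbbTTbTT

φ(bbbTTbTTbbTTbTT) expands symbol-by-symbol to b b b bTT bTT b bTT bTT b b bTT bTT b bTT bTT; joining the 15 pieces gives the next term.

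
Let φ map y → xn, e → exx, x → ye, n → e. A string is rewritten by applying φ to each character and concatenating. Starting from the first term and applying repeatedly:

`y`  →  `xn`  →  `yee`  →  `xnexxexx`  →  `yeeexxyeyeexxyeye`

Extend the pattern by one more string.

Rewriting the 17 symbols of yeeexxyeyeexxyeye one by one yields xn exx exx exx ye ye xn exx xn exx exx ye ye xn exx xn exx; concatenated:

xnexxexxexxyeyexnexxxnexxexxyeyexnexxxnexx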